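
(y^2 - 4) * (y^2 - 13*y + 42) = y^4 - 13*y^3 + 38*y^2 + 52*y - 168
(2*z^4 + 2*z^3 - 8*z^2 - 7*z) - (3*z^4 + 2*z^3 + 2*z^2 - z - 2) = -z^4 - 10*z^2 - 6*z + 2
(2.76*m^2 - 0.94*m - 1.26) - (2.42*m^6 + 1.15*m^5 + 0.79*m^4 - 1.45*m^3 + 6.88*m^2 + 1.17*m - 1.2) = -2.42*m^6 - 1.15*m^5 - 0.79*m^4 + 1.45*m^3 - 4.12*m^2 - 2.11*m - 0.0600000000000001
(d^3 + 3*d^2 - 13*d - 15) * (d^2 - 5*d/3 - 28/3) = d^5 + 4*d^4/3 - 82*d^3/3 - 64*d^2/3 + 439*d/3 + 140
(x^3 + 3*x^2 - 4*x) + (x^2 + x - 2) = x^3 + 4*x^2 - 3*x - 2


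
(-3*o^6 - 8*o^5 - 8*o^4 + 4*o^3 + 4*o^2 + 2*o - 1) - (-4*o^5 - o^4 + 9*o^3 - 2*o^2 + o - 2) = -3*o^6 - 4*o^5 - 7*o^4 - 5*o^3 + 6*o^2 + o + 1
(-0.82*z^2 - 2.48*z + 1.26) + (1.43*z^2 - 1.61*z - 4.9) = 0.61*z^2 - 4.09*z - 3.64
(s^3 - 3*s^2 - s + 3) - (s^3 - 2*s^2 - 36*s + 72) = -s^2 + 35*s - 69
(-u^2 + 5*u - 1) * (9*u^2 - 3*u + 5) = -9*u^4 + 48*u^3 - 29*u^2 + 28*u - 5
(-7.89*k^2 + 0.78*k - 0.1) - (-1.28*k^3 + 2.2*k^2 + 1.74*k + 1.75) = 1.28*k^3 - 10.09*k^2 - 0.96*k - 1.85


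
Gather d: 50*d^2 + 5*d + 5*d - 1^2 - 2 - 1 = 50*d^2 + 10*d - 4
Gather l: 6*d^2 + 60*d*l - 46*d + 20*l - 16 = 6*d^2 - 46*d + l*(60*d + 20) - 16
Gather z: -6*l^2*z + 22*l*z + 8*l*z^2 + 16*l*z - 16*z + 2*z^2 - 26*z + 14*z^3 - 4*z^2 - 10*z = 14*z^3 + z^2*(8*l - 2) + z*(-6*l^2 + 38*l - 52)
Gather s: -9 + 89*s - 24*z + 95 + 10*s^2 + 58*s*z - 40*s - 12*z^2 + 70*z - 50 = 10*s^2 + s*(58*z + 49) - 12*z^2 + 46*z + 36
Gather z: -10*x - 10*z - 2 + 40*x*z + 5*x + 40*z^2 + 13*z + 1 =-5*x + 40*z^2 + z*(40*x + 3) - 1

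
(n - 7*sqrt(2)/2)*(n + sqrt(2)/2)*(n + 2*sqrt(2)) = n^3 - sqrt(2)*n^2 - 31*n/2 - 7*sqrt(2)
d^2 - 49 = (d - 7)*(d + 7)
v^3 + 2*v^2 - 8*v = v*(v - 2)*(v + 4)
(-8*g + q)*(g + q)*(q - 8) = -8*g^2*q + 64*g^2 - 7*g*q^2 + 56*g*q + q^3 - 8*q^2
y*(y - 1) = y^2 - y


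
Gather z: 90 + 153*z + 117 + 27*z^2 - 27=27*z^2 + 153*z + 180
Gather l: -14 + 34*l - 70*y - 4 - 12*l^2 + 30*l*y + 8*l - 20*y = -12*l^2 + l*(30*y + 42) - 90*y - 18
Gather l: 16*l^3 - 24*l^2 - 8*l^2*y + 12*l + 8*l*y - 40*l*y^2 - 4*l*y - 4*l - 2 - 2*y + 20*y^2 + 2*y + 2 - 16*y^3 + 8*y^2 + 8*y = 16*l^3 + l^2*(-8*y - 24) + l*(-40*y^2 + 4*y + 8) - 16*y^3 + 28*y^2 + 8*y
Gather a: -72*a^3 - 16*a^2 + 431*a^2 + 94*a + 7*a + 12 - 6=-72*a^3 + 415*a^2 + 101*a + 6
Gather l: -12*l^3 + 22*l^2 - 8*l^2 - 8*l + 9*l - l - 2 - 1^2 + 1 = -12*l^3 + 14*l^2 - 2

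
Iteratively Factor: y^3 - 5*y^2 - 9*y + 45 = (y - 3)*(y^2 - 2*y - 15) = (y - 5)*(y - 3)*(y + 3)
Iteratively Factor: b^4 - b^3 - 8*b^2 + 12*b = (b - 2)*(b^3 + b^2 - 6*b) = (b - 2)^2*(b^2 + 3*b) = b*(b - 2)^2*(b + 3)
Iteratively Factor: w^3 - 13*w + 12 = (w + 4)*(w^2 - 4*w + 3) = (w - 1)*(w + 4)*(w - 3)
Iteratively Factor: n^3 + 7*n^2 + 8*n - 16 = (n + 4)*(n^2 + 3*n - 4) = (n + 4)^2*(n - 1)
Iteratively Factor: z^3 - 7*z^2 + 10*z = (z - 2)*(z^2 - 5*z) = z*(z - 2)*(z - 5)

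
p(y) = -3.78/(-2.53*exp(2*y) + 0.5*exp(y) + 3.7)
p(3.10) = 0.00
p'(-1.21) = -0.09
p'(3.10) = -0.01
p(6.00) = 0.00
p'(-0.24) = -1.62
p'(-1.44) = -0.05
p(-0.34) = -1.36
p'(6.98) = -0.00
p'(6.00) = 0.00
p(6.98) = 0.00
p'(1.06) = -0.61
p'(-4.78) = 0.00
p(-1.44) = -1.03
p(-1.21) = -1.04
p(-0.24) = -1.50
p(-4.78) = -1.02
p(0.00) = -2.26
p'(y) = -3.78*(5.06*exp(2*y) - 0.5*exp(y))/(-2.53*exp(2*y) + 0.5*exp(y) + 3.7)^2 = (1.89 - 19.1268*exp(y))*exp(y)/(-2.53*exp(2*y) + 0.5*exp(y) + 3.7)^2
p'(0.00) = -6.18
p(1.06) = 0.24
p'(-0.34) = -1.08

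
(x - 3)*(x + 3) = x^2 - 9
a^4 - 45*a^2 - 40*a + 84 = (a - 7)*(a - 1)*(a + 2)*(a + 6)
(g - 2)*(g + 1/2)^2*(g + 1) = g^4 - 11*g^2/4 - 9*g/4 - 1/2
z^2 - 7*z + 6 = (z - 6)*(z - 1)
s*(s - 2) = s^2 - 2*s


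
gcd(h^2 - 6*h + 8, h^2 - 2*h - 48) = 1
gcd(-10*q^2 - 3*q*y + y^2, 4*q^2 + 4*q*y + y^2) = 2*q + y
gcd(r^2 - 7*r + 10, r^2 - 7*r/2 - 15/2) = r - 5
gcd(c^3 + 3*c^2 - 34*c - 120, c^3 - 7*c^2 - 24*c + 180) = c^2 - c - 30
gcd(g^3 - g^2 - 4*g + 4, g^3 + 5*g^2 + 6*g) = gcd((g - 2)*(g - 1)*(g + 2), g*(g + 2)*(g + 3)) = g + 2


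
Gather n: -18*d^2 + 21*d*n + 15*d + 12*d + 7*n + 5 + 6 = -18*d^2 + 27*d + n*(21*d + 7) + 11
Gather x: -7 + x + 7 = x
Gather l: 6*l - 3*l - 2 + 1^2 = 3*l - 1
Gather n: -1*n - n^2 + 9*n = -n^2 + 8*n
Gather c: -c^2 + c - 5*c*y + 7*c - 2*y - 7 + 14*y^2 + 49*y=-c^2 + c*(8 - 5*y) + 14*y^2 + 47*y - 7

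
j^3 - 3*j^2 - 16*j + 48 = (j - 4)*(j - 3)*(j + 4)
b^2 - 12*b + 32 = (b - 8)*(b - 4)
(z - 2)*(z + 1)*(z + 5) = z^3 + 4*z^2 - 7*z - 10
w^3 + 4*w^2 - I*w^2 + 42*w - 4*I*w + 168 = (w + 4)*(w - 7*I)*(w + 6*I)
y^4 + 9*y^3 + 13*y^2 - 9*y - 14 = (y - 1)*(y + 1)*(y + 2)*(y + 7)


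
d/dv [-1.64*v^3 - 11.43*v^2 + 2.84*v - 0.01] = -4.92*v^2 - 22.86*v + 2.84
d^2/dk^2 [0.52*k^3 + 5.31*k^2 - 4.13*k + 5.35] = 3.12*k + 10.62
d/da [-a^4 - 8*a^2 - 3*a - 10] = -4*a^3 - 16*a - 3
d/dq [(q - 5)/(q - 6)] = -1/(q - 6)^2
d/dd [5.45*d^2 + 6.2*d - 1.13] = 10.9*d + 6.2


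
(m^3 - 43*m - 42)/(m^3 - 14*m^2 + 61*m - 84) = (m^2 + 7*m + 6)/(m^2 - 7*m + 12)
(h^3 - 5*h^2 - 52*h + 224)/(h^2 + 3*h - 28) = h - 8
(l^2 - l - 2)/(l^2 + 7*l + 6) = (l - 2)/(l + 6)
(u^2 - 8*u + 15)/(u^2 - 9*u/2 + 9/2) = 2*(u - 5)/(2*u - 3)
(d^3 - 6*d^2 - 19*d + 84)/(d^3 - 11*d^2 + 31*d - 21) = (d + 4)/(d - 1)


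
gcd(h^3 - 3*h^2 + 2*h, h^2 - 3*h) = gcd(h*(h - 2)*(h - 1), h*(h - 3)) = h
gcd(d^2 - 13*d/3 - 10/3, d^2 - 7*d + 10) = d - 5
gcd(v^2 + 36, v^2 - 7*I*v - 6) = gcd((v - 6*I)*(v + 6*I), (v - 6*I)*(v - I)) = v - 6*I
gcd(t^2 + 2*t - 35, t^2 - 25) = t - 5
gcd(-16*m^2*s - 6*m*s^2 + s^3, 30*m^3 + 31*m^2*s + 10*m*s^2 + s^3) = 2*m + s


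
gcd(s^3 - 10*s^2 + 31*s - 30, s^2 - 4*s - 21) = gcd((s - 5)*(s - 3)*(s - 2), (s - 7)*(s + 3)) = 1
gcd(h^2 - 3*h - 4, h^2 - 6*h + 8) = h - 4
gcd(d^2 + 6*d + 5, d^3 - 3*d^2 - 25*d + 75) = d + 5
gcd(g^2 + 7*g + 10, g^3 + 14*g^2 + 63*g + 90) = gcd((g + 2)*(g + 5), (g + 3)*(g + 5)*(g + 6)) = g + 5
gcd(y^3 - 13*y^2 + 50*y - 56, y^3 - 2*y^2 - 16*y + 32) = y^2 - 6*y + 8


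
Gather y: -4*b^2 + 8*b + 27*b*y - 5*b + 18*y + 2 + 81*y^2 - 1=-4*b^2 + 3*b + 81*y^2 + y*(27*b + 18) + 1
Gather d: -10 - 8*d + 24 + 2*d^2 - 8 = 2*d^2 - 8*d + 6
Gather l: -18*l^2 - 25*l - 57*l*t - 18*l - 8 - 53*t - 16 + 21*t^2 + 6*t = -18*l^2 + l*(-57*t - 43) + 21*t^2 - 47*t - 24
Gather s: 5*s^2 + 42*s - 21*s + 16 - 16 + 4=5*s^2 + 21*s + 4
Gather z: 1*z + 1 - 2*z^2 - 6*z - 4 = -2*z^2 - 5*z - 3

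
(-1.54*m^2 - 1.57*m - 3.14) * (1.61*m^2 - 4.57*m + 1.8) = -2.4794*m^4 + 4.5101*m^3 - 0.6525*m^2 + 11.5238*m - 5.652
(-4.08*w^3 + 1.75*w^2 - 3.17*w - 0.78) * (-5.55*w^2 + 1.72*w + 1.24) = 22.644*w^5 - 16.7301*w^4 + 15.5443*w^3 + 1.0466*w^2 - 5.2724*w - 0.9672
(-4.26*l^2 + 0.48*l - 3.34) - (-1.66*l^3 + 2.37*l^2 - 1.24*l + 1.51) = 1.66*l^3 - 6.63*l^2 + 1.72*l - 4.85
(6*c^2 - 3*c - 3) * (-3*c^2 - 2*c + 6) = -18*c^4 - 3*c^3 + 51*c^2 - 12*c - 18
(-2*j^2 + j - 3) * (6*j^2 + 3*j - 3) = -12*j^4 - 9*j^2 - 12*j + 9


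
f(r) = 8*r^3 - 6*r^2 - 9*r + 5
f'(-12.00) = 3591.00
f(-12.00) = -14575.00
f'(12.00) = 3303.00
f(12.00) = 12857.00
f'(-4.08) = 439.47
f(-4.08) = -601.50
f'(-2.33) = 149.25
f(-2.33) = -107.80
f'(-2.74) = 204.06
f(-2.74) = -179.95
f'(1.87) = 52.49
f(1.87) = 19.50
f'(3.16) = 192.73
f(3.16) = 169.08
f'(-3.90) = 402.84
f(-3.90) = -525.71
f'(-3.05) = 250.86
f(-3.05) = -250.35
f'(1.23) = 12.55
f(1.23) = -0.26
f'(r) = 24*r^2 - 12*r - 9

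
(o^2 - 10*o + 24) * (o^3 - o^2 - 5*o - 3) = o^5 - 11*o^4 + 29*o^3 + 23*o^2 - 90*o - 72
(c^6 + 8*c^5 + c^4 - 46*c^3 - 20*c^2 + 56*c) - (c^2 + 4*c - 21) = c^6 + 8*c^5 + c^4 - 46*c^3 - 21*c^2 + 52*c + 21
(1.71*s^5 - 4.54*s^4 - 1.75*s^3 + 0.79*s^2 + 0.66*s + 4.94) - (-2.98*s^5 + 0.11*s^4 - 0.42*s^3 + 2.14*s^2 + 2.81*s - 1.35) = 4.69*s^5 - 4.65*s^4 - 1.33*s^3 - 1.35*s^2 - 2.15*s + 6.29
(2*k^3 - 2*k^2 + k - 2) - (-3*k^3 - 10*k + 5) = 5*k^3 - 2*k^2 + 11*k - 7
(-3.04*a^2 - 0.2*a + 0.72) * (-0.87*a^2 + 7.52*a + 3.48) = 2.6448*a^4 - 22.6868*a^3 - 12.7096*a^2 + 4.7184*a + 2.5056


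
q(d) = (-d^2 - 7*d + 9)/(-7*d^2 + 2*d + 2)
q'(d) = (-2*d - 7)/(-7*d^2 + 2*d + 2) + (14*d - 2)*(-d^2 - 7*d + 9)/(-7*d^2 + 2*d + 2)^2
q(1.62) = 0.38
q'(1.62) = 0.18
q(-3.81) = -0.20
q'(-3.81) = -0.11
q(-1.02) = -2.06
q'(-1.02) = -3.91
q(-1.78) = -0.77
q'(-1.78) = -0.73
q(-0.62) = -6.71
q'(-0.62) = -34.13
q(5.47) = 0.30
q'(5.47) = -0.02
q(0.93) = -0.74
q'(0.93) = 7.76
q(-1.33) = -1.27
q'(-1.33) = -1.67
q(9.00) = 0.25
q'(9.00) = -0.01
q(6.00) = 0.29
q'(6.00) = -0.02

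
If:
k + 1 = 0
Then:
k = -1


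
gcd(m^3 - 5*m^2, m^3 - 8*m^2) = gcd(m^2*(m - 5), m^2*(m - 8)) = m^2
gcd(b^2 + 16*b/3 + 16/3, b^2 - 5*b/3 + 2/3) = 1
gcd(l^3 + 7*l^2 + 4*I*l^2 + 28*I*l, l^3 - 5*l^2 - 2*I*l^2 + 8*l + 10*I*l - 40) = 1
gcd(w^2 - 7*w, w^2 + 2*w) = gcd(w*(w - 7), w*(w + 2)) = w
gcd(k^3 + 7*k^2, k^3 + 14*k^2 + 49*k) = k^2 + 7*k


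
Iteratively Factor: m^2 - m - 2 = (m - 2)*(m + 1)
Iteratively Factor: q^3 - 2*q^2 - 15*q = (q - 5)*(q^2 + 3*q) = q*(q - 5)*(q + 3)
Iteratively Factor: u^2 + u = (u)*(u + 1)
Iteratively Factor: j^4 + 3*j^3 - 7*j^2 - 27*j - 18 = (j + 3)*(j^3 - 7*j - 6) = (j + 1)*(j + 3)*(j^2 - j - 6) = (j + 1)*(j + 2)*(j + 3)*(j - 3)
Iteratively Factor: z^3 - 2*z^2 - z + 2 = (z - 1)*(z^2 - z - 2) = (z - 1)*(z + 1)*(z - 2)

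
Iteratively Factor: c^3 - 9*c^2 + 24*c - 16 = (c - 1)*(c^2 - 8*c + 16) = (c - 4)*(c - 1)*(c - 4)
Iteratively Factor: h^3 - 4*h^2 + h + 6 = (h - 2)*(h^2 - 2*h - 3) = (h - 3)*(h - 2)*(h + 1)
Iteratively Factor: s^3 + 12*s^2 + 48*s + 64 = (s + 4)*(s^2 + 8*s + 16) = (s + 4)^2*(s + 4)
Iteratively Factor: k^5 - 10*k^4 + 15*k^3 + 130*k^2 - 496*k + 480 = (k - 2)*(k^4 - 8*k^3 - k^2 + 128*k - 240) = (k - 4)*(k - 2)*(k^3 - 4*k^2 - 17*k + 60) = (k - 5)*(k - 4)*(k - 2)*(k^2 + k - 12) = (k - 5)*(k - 4)*(k - 2)*(k + 4)*(k - 3)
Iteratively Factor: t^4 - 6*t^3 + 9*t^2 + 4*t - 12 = (t + 1)*(t^3 - 7*t^2 + 16*t - 12) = (t - 3)*(t + 1)*(t^2 - 4*t + 4) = (t - 3)*(t - 2)*(t + 1)*(t - 2)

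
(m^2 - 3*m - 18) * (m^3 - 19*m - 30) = m^5 - 3*m^4 - 37*m^3 + 27*m^2 + 432*m + 540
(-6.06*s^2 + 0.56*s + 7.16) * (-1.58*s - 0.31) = 9.5748*s^3 + 0.9938*s^2 - 11.4864*s - 2.2196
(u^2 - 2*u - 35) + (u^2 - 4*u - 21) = 2*u^2 - 6*u - 56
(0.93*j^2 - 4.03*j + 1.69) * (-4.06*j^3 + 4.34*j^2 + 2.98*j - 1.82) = -3.7758*j^5 + 20.398*j^4 - 21.5802*j^3 - 6.3674*j^2 + 12.3708*j - 3.0758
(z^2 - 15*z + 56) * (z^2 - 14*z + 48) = z^4 - 29*z^3 + 314*z^2 - 1504*z + 2688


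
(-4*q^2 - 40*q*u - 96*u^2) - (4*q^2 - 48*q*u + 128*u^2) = -8*q^2 + 8*q*u - 224*u^2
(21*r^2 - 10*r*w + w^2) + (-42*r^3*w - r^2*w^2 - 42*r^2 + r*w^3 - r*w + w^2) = -42*r^3*w - r^2*w^2 - 21*r^2 + r*w^3 - 11*r*w + 2*w^2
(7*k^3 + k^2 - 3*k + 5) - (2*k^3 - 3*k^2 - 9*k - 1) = 5*k^3 + 4*k^2 + 6*k + 6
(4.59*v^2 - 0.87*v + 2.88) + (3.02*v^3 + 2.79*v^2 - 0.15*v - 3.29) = 3.02*v^3 + 7.38*v^2 - 1.02*v - 0.41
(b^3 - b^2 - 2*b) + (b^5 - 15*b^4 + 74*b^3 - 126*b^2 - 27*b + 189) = b^5 - 15*b^4 + 75*b^3 - 127*b^2 - 29*b + 189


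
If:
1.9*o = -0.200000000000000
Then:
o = -0.11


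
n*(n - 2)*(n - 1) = n^3 - 3*n^2 + 2*n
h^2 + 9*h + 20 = (h + 4)*(h + 5)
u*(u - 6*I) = u^2 - 6*I*u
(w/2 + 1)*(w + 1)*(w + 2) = w^3/2 + 5*w^2/2 + 4*w + 2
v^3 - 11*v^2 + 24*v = v*(v - 8)*(v - 3)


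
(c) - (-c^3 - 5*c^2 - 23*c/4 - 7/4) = c^3 + 5*c^2 + 27*c/4 + 7/4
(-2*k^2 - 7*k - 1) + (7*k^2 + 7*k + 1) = 5*k^2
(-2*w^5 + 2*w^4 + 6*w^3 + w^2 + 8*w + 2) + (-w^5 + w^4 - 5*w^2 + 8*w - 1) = -3*w^5 + 3*w^4 + 6*w^3 - 4*w^2 + 16*w + 1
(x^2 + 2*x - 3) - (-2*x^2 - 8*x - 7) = 3*x^2 + 10*x + 4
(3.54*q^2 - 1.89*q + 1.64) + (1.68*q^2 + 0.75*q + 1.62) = 5.22*q^2 - 1.14*q + 3.26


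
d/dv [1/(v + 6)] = -1/(v + 6)^2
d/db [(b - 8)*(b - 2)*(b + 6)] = 3*b^2 - 8*b - 44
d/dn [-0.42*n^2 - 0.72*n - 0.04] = -0.84*n - 0.72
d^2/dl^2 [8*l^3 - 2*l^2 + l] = 48*l - 4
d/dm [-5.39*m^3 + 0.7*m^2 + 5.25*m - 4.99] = -16.17*m^2 + 1.4*m + 5.25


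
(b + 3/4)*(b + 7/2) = b^2 + 17*b/4 + 21/8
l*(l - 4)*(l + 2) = l^3 - 2*l^2 - 8*l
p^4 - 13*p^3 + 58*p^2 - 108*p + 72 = (p - 6)*(p - 3)*(p - 2)^2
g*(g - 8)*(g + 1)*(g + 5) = g^4 - 2*g^3 - 43*g^2 - 40*g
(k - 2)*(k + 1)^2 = k^3 - 3*k - 2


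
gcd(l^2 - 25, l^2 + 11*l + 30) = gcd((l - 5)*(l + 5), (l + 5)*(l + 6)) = l + 5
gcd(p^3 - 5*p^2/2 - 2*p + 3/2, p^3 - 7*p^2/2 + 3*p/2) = p^2 - 7*p/2 + 3/2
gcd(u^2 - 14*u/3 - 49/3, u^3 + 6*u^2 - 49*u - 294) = u - 7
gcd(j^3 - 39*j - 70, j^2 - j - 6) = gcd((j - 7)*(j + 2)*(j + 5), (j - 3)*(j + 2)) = j + 2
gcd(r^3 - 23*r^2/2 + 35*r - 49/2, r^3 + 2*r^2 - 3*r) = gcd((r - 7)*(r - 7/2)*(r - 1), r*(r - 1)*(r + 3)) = r - 1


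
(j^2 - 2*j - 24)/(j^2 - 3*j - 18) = (j + 4)/(j + 3)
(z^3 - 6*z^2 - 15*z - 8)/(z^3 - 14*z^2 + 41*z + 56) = (z + 1)/(z - 7)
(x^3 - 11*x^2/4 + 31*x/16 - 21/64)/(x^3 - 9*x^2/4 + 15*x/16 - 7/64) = (4*x - 3)/(4*x - 1)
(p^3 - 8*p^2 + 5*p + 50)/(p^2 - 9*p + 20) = (p^2 - 3*p - 10)/(p - 4)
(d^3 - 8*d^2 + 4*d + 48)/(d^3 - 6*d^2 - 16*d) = (d^2 - 10*d + 24)/(d*(d - 8))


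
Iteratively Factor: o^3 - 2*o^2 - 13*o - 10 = (o + 2)*(o^2 - 4*o - 5) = (o + 1)*(o + 2)*(o - 5)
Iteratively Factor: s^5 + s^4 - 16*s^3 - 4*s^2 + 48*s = (s + 2)*(s^4 - s^3 - 14*s^2 + 24*s) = s*(s + 2)*(s^3 - s^2 - 14*s + 24) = s*(s - 3)*(s + 2)*(s^2 + 2*s - 8) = s*(s - 3)*(s - 2)*(s + 2)*(s + 4)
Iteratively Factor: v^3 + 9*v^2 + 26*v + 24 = (v + 2)*(v^2 + 7*v + 12) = (v + 2)*(v + 3)*(v + 4)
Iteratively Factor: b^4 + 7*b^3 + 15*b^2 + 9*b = (b + 3)*(b^3 + 4*b^2 + 3*b) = (b + 1)*(b + 3)*(b^2 + 3*b) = (b + 1)*(b + 3)^2*(b)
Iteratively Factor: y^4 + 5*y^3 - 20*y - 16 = (y + 4)*(y^3 + y^2 - 4*y - 4) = (y - 2)*(y + 4)*(y^2 + 3*y + 2) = (y - 2)*(y + 1)*(y + 4)*(y + 2)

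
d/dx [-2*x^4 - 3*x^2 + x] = -8*x^3 - 6*x + 1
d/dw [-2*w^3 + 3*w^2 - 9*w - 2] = -6*w^2 + 6*w - 9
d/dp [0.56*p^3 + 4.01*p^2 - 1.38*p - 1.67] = 1.68*p^2 + 8.02*p - 1.38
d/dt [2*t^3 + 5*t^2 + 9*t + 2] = 6*t^2 + 10*t + 9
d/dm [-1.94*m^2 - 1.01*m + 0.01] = -3.88*m - 1.01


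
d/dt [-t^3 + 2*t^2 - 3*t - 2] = -3*t^2 + 4*t - 3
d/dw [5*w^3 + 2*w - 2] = 15*w^2 + 2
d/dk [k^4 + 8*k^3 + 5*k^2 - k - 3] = 4*k^3 + 24*k^2 + 10*k - 1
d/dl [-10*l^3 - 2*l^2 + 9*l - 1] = -30*l^2 - 4*l + 9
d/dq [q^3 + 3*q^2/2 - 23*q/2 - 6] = 3*q^2 + 3*q - 23/2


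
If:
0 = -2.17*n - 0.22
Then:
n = -0.10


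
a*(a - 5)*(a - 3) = a^3 - 8*a^2 + 15*a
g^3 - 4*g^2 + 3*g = g*(g - 3)*(g - 1)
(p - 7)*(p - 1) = p^2 - 8*p + 7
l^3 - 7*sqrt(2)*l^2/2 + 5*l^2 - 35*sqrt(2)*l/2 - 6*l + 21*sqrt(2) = (l - 1)*(l + 6)*(l - 7*sqrt(2)/2)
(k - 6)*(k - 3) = k^2 - 9*k + 18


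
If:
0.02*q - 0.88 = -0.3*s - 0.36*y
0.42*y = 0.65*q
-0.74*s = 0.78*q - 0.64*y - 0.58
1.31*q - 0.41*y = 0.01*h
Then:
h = 65.75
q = 0.97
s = 1.06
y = 1.51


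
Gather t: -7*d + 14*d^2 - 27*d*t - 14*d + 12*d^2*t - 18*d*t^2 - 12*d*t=14*d^2 - 18*d*t^2 - 21*d + t*(12*d^2 - 39*d)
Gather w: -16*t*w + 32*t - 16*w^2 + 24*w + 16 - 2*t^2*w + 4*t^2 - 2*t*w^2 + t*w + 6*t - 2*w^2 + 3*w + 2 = 4*t^2 + 38*t + w^2*(-2*t - 18) + w*(-2*t^2 - 15*t + 27) + 18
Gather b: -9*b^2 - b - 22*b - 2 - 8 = -9*b^2 - 23*b - 10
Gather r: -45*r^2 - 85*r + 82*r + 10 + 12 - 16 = -45*r^2 - 3*r + 6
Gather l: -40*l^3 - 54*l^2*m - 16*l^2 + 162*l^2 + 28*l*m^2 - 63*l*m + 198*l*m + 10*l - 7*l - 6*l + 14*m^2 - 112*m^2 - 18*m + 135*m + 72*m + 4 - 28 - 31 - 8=-40*l^3 + l^2*(146 - 54*m) + l*(28*m^2 + 135*m - 3) - 98*m^2 + 189*m - 63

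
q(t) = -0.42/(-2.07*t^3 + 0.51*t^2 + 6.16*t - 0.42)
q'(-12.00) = -0.00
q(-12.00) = -0.00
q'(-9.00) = -0.00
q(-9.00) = -0.00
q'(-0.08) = 3.07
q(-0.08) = 0.46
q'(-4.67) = -0.00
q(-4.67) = -0.00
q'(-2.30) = -0.07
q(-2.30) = -0.03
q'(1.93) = -2.75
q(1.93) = 0.28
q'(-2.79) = -0.02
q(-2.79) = -0.01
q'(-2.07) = -0.17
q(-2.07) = -0.06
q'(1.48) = -0.26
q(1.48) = -0.14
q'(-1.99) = -0.27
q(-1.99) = -0.07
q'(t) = -0.42*(6.21*t^2 - 1.02*t - 6.16)/(-2.07*t^3 + 0.51*t^2 + 6.16*t - 0.42)^2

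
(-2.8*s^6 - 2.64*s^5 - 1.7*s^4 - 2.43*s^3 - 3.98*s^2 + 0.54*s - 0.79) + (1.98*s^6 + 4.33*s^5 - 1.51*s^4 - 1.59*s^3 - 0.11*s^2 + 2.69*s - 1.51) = -0.82*s^6 + 1.69*s^5 - 3.21*s^4 - 4.02*s^3 - 4.09*s^2 + 3.23*s - 2.3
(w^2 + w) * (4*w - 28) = 4*w^3 - 24*w^2 - 28*w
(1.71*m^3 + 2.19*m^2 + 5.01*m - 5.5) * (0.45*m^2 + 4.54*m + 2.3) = 0.7695*m^5 + 8.7489*m^4 + 16.1301*m^3 + 25.3074*m^2 - 13.447*m - 12.65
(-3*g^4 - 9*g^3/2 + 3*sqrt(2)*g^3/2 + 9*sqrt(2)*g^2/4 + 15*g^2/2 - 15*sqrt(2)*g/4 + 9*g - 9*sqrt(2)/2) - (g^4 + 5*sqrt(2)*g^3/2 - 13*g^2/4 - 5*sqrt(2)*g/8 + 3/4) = -4*g^4 - 9*g^3/2 - sqrt(2)*g^3 + 9*sqrt(2)*g^2/4 + 43*g^2/4 - 25*sqrt(2)*g/8 + 9*g - 9*sqrt(2)/2 - 3/4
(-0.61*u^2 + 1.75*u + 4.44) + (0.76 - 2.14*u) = -0.61*u^2 - 0.39*u + 5.2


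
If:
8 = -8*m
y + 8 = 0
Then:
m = -1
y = -8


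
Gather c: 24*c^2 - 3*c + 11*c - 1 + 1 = 24*c^2 + 8*c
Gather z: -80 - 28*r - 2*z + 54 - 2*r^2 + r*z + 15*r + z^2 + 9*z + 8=-2*r^2 - 13*r + z^2 + z*(r + 7) - 18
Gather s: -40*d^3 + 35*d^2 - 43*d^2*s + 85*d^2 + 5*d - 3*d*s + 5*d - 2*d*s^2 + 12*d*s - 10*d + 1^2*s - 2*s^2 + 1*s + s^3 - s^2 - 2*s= -40*d^3 + 120*d^2 + s^3 + s^2*(-2*d - 3) + s*(-43*d^2 + 9*d)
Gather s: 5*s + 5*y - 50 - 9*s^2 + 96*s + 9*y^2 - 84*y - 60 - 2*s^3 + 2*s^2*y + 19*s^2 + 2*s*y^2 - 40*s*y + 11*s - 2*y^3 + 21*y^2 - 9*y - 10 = -2*s^3 + s^2*(2*y + 10) + s*(2*y^2 - 40*y + 112) - 2*y^3 + 30*y^2 - 88*y - 120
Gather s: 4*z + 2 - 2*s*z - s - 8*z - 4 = s*(-2*z - 1) - 4*z - 2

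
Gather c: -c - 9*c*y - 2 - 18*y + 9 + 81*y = c*(-9*y - 1) + 63*y + 7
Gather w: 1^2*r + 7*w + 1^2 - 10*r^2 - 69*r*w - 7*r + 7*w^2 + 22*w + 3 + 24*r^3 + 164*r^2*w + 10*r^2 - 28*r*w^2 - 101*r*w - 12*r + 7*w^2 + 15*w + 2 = 24*r^3 - 18*r + w^2*(14 - 28*r) + w*(164*r^2 - 170*r + 44) + 6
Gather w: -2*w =-2*w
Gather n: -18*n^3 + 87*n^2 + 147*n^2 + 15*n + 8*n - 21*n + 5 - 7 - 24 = -18*n^3 + 234*n^2 + 2*n - 26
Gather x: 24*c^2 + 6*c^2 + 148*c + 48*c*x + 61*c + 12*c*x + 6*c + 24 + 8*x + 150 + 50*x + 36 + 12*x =30*c^2 + 215*c + x*(60*c + 70) + 210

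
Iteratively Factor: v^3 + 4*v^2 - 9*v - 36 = (v + 4)*(v^2 - 9) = (v - 3)*(v + 4)*(v + 3)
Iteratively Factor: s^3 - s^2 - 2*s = (s)*(s^2 - s - 2) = s*(s + 1)*(s - 2)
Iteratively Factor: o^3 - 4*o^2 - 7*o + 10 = (o - 1)*(o^2 - 3*o - 10) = (o - 1)*(o + 2)*(o - 5)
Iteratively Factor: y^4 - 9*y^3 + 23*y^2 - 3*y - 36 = (y - 3)*(y^3 - 6*y^2 + 5*y + 12) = (y - 3)^2*(y^2 - 3*y - 4) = (y - 4)*(y - 3)^2*(y + 1)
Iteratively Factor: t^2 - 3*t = (t - 3)*(t)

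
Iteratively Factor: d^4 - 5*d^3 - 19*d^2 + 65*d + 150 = (d - 5)*(d^3 - 19*d - 30) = (d - 5)*(d + 3)*(d^2 - 3*d - 10) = (d - 5)^2*(d + 3)*(d + 2)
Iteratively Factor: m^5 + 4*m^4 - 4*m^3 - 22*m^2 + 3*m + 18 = (m + 1)*(m^4 + 3*m^3 - 7*m^2 - 15*m + 18) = (m + 1)*(m + 3)*(m^3 - 7*m + 6) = (m - 2)*(m + 1)*(m + 3)*(m^2 + 2*m - 3) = (m - 2)*(m - 1)*(m + 1)*(m + 3)*(m + 3)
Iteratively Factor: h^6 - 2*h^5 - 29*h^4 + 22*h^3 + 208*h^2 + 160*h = (h + 4)*(h^5 - 6*h^4 - 5*h^3 + 42*h^2 + 40*h) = (h - 5)*(h + 4)*(h^4 - h^3 - 10*h^2 - 8*h) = (h - 5)*(h - 4)*(h + 4)*(h^3 + 3*h^2 + 2*h) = (h - 5)*(h - 4)*(h + 2)*(h + 4)*(h^2 + h) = (h - 5)*(h - 4)*(h + 1)*(h + 2)*(h + 4)*(h)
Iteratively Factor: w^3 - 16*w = (w)*(w^2 - 16) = w*(w - 4)*(w + 4)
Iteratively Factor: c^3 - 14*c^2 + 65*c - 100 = (c - 4)*(c^2 - 10*c + 25) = (c - 5)*(c - 4)*(c - 5)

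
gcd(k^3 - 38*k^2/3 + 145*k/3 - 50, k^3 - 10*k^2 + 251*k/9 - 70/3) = k^2 - 23*k/3 + 10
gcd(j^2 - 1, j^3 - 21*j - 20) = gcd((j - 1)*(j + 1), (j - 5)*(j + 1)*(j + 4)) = j + 1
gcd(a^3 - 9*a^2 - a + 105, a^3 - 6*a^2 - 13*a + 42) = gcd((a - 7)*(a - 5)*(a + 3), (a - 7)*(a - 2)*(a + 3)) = a^2 - 4*a - 21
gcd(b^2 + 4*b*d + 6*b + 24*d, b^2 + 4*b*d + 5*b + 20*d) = b + 4*d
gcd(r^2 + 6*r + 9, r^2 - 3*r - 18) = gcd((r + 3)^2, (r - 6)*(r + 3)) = r + 3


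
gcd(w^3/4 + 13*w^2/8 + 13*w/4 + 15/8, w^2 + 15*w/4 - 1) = 1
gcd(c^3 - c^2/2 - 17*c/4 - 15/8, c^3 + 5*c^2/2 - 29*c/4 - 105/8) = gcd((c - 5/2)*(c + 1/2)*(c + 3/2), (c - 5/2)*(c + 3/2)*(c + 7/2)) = c^2 - c - 15/4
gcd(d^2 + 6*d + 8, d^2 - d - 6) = d + 2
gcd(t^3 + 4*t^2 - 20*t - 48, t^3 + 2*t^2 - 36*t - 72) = t^2 + 8*t + 12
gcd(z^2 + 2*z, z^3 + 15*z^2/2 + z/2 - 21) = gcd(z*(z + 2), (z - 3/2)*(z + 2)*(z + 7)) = z + 2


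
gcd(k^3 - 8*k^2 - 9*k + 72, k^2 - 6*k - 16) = k - 8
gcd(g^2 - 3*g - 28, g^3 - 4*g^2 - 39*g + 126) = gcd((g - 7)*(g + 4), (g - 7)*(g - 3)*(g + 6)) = g - 7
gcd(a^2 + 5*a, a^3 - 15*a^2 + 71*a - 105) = 1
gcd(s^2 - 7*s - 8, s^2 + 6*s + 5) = s + 1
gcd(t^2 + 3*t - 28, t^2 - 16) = t - 4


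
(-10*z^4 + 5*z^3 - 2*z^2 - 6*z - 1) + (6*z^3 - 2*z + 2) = -10*z^4 + 11*z^3 - 2*z^2 - 8*z + 1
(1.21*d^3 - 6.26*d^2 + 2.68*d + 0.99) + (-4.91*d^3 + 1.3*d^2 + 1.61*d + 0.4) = -3.7*d^3 - 4.96*d^2 + 4.29*d + 1.39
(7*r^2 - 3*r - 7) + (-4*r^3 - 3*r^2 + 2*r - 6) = -4*r^3 + 4*r^2 - r - 13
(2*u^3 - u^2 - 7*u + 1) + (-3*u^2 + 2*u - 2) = 2*u^3 - 4*u^2 - 5*u - 1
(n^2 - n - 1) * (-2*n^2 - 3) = -2*n^4 + 2*n^3 - n^2 + 3*n + 3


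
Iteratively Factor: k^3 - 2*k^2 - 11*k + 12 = (k - 4)*(k^2 + 2*k - 3) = (k - 4)*(k + 3)*(k - 1)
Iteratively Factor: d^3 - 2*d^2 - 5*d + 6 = (d - 3)*(d^2 + d - 2) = (d - 3)*(d - 1)*(d + 2)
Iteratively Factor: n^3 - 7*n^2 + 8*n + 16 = (n - 4)*(n^2 - 3*n - 4) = (n - 4)*(n + 1)*(n - 4)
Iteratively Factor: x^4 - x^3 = (x - 1)*(x^3) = x*(x - 1)*(x^2) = x^2*(x - 1)*(x)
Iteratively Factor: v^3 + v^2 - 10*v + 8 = (v - 2)*(v^2 + 3*v - 4) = (v - 2)*(v + 4)*(v - 1)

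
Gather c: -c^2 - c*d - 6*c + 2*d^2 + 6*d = -c^2 + c*(-d - 6) + 2*d^2 + 6*d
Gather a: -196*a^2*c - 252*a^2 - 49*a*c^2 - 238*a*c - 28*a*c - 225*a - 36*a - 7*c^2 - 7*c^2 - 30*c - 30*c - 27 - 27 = a^2*(-196*c - 252) + a*(-49*c^2 - 266*c - 261) - 14*c^2 - 60*c - 54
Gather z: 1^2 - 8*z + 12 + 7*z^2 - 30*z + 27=7*z^2 - 38*z + 40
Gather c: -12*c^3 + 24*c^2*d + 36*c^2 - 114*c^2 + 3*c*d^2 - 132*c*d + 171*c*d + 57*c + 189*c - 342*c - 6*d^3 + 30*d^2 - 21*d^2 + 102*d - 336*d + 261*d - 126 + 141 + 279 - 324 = -12*c^3 + c^2*(24*d - 78) + c*(3*d^2 + 39*d - 96) - 6*d^3 + 9*d^2 + 27*d - 30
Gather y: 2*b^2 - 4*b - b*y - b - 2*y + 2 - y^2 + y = 2*b^2 - 5*b - y^2 + y*(-b - 1) + 2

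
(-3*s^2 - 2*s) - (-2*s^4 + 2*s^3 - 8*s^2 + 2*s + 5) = 2*s^4 - 2*s^3 + 5*s^2 - 4*s - 5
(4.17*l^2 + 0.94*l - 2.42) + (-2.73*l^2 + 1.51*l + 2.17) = 1.44*l^2 + 2.45*l - 0.25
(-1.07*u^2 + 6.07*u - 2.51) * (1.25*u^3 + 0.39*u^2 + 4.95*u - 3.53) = -1.3375*u^5 + 7.1702*u^4 - 6.0667*u^3 + 32.8447*u^2 - 33.8516*u + 8.8603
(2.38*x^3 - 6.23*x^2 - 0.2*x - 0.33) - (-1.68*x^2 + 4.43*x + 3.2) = 2.38*x^3 - 4.55*x^2 - 4.63*x - 3.53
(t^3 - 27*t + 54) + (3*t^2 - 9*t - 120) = t^3 + 3*t^2 - 36*t - 66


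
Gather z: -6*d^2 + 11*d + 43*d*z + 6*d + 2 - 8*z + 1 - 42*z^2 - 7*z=-6*d^2 + 17*d - 42*z^2 + z*(43*d - 15) + 3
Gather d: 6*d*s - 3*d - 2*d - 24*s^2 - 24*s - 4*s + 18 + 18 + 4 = d*(6*s - 5) - 24*s^2 - 28*s + 40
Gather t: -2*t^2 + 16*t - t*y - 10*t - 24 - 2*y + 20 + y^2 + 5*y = -2*t^2 + t*(6 - y) + y^2 + 3*y - 4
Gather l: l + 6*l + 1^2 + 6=7*l + 7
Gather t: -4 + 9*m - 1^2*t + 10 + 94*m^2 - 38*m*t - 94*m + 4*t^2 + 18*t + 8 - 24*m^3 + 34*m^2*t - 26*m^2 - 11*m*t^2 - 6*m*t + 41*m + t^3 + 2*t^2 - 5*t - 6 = -24*m^3 + 68*m^2 - 44*m + t^3 + t^2*(6 - 11*m) + t*(34*m^2 - 44*m + 12) + 8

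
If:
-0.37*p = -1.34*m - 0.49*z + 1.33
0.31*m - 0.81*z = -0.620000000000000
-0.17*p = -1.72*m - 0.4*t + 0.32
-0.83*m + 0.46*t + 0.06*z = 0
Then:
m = -0.05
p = -2.77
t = -0.18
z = 0.75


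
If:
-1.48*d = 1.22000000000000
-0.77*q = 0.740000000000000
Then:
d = -0.82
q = -0.96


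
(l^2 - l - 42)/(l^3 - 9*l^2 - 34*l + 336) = 1/(l - 8)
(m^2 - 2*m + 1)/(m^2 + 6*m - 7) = (m - 1)/(m + 7)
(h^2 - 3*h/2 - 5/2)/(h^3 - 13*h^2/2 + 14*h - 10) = (h + 1)/(h^2 - 4*h + 4)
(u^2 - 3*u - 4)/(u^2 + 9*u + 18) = (u^2 - 3*u - 4)/(u^2 + 9*u + 18)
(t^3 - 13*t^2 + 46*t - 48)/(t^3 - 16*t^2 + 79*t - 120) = (t - 2)/(t - 5)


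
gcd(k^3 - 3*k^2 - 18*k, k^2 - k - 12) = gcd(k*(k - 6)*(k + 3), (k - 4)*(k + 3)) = k + 3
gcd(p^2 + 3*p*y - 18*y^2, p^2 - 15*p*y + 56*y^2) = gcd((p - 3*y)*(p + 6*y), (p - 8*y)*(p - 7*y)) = 1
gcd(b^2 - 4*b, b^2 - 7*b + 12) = b - 4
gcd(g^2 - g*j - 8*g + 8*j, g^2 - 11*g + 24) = g - 8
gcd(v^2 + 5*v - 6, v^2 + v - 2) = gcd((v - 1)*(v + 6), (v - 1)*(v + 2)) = v - 1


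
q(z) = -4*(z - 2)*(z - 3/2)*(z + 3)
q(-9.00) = 2772.00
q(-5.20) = 424.51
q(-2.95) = -4.41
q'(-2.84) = -78.15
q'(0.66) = 27.41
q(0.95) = -9.12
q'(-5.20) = -315.28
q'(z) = -4*(z - 2)*(z - 3/2) - 4*(z - 2)*(z + 3) - 4*(z - 3/2)*(z + 3)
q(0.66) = -16.48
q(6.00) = -648.00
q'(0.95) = 22.97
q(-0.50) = -50.00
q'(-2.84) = -78.15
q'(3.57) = -108.66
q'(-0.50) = 25.00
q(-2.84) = -13.44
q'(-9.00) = -978.00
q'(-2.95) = -86.23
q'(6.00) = -378.00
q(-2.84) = -13.44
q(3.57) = -85.41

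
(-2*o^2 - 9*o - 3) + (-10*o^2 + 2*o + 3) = -12*o^2 - 7*o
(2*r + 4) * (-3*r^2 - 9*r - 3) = -6*r^3 - 30*r^2 - 42*r - 12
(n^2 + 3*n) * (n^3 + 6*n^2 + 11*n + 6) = n^5 + 9*n^4 + 29*n^3 + 39*n^2 + 18*n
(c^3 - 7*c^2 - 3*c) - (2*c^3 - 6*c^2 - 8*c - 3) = -c^3 - c^2 + 5*c + 3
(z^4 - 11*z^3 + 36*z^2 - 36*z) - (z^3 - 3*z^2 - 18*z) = z^4 - 12*z^3 + 39*z^2 - 18*z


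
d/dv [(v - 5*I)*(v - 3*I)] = 2*v - 8*I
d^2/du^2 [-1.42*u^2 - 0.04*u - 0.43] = -2.84000000000000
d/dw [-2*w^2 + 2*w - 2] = 2 - 4*w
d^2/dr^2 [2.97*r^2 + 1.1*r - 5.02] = 5.94000000000000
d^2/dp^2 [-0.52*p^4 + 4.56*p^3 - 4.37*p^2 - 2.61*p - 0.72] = -6.24*p^2 + 27.36*p - 8.74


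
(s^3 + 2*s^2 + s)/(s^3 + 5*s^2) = (s^2 + 2*s + 1)/(s*(s + 5))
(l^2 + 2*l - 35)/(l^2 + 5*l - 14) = (l - 5)/(l - 2)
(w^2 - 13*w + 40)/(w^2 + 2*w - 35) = (w - 8)/(w + 7)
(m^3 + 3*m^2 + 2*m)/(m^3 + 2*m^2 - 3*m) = (m^2 + 3*m + 2)/(m^2 + 2*m - 3)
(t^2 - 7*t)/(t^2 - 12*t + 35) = t/(t - 5)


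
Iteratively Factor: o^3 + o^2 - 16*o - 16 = (o + 1)*(o^2 - 16) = (o - 4)*(o + 1)*(o + 4)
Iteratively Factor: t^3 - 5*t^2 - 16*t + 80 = (t - 4)*(t^2 - t - 20) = (t - 4)*(t + 4)*(t - 5)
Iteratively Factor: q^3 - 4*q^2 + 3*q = (q - 1)*(q^2 - 3*q) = q*(q - 1)*(q - 3)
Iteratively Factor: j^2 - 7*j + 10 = (j - 5)*(j - 2)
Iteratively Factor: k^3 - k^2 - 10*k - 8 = (k + 1)*(k^2 - 2*k - 8) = (k - 4)*(k + 1)*(k + 2)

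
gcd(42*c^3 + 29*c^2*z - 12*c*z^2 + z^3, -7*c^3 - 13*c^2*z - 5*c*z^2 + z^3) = -7*c^2 - 6*c*z + z^2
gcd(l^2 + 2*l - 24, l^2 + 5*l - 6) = l + 6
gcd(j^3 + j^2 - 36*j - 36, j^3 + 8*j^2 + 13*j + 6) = j^2 + 7*j + 6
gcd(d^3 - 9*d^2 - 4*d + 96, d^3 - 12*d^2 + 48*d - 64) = d - 4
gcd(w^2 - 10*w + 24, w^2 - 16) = w - 4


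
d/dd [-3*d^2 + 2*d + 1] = 2 - 6*d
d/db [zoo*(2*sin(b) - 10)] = zoo*cos(b)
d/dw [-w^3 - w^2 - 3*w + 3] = -3*w^2 - 2*w - 3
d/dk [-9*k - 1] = -9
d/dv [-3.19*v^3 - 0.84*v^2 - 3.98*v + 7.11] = -9.57*v^2 - 1.68*v - 3.98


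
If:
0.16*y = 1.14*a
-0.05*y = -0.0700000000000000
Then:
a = 0.20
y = 1.40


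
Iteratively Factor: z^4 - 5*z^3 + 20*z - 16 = (z - 2)*(z^3 - 3*z^2 - 6*z + 8) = (z - 4)*(z - 2)*(z^2 + z - 2) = (z - 4)*(z - 2)*(z - 1)*(z + 2)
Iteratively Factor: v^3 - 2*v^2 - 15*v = (v - 5)*(v^2 + 3*v) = (v - 5)*(v + 3)*(v)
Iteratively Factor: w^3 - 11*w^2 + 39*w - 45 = (w - 3)*(w^2 - 8*w + 15) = (w - 5)*(w - 3)*(w - 3)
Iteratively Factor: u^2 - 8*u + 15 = (u - 5)*(u - 3)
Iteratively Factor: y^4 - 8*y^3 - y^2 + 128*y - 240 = (y - 4)*(y^3 - 4*y^2 - 17*y + 60) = (y - 4)*(y + 4)*(y^2 - 8*y + 15) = (y - 5)*(y - 4)*(y + 4)*(y - 3)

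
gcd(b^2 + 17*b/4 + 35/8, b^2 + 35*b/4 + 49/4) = b + 7/4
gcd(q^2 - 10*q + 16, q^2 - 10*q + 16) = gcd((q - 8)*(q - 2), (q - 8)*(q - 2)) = q^2 - 10*q + 16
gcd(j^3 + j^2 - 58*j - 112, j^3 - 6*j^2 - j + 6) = 1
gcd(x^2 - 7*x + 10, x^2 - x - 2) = x - 2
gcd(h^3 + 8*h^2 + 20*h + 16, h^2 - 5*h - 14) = h + 2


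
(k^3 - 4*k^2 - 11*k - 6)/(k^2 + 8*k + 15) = (k^3 - 4*k^2 - 11*k - 6)/(k^2 + 8*k + 15)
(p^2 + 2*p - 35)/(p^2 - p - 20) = (p + 7)/(p + 4)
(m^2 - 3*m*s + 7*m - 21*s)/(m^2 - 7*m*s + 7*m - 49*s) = (-m + 3*s)/(-m + 7*s)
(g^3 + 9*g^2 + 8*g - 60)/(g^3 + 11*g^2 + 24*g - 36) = (g^2 + 3*g - 10)/(g^2 + 5*g - 6)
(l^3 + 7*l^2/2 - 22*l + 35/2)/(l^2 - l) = l + 9/2 - 35/(2*l)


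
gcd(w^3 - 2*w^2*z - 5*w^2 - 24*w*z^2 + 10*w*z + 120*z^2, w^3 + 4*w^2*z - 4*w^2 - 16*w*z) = w + 4*z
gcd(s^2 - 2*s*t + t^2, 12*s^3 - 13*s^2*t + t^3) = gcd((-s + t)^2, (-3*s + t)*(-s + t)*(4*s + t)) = s - t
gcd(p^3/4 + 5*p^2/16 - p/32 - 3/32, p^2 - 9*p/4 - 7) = 1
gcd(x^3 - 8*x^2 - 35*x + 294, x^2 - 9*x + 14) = x - 7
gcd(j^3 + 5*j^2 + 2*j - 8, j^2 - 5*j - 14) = j + 2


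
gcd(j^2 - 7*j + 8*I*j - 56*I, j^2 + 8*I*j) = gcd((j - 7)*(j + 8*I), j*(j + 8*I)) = j + 8*I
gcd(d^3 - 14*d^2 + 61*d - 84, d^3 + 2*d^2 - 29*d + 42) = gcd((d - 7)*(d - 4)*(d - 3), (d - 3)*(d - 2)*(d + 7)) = d - 3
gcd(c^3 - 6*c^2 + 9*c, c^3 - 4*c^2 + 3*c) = c^2 - 3*c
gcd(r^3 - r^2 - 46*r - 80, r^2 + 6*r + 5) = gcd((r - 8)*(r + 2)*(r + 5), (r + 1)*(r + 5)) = r + 5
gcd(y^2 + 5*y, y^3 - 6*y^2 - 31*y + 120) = y + 5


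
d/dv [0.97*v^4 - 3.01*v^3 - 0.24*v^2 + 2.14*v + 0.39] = 3.88*v^3 - 9.03*v^2 - 0.48*v + 2.14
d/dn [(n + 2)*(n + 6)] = 2*n + 8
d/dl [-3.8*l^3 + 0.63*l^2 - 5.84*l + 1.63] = -11.4*l^2 + 1.26*l - 5.84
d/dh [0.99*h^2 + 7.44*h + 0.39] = 1.98*h + 7.44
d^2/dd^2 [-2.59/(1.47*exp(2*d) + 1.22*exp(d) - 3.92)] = (-2.59*(2.94*exp(d) + 1.22)*(5.88*exp(d) + 2.44)*exp(d) + (15.2292*exp(d) + 3.1598)*(1.47*exp(2*d) + 1.22*exp(d) - 3.92))*exp(d)/(1.47*exp(2*d) + 1.22*exp(d) - 3.92)^3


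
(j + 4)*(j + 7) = j^2 + 11*j + 28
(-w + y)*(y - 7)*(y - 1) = -w*y^2 + 8*w*y - 7*w + y^3 - 8*y^2 + 7*y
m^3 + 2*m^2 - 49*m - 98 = (m - 7)*(m + 2)*(m + 7)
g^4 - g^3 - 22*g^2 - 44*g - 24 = (g - 6)*(g + 1)*(g + 2)^2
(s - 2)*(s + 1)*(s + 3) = s^3 + 2*s^2 - 5*s - 6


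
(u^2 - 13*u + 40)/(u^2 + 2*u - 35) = (u - 8)/(u + 7)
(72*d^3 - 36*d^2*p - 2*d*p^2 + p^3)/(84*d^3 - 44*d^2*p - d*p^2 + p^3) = (6*d + p)/(7*d + p)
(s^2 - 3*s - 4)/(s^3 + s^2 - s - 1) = (s - 4)/(s^2 - 1)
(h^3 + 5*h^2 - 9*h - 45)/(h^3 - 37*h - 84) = (h^2 + 2*h - 15)/(h^2 - 3*h - 28)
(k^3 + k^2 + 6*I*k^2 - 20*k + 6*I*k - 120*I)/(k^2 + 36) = (k^2 + k - 20)/(k - 6*I)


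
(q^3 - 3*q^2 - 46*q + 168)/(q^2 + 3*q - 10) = (q^3 - 3*q^2 - 46*q + 168)/(q^2 + 3*q - 10)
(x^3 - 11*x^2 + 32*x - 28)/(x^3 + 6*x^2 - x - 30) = (x^2 - 9*x + 14)/(x^2 + 8*x + 15)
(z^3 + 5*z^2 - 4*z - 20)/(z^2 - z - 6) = (z^2 + 3*z - 10)/(z - 3)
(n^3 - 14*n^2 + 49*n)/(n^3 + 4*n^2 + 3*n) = (n^2 - 14*n + 49)/(n^2 + 4*n + 3)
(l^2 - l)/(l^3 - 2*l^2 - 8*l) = (1 - l)/(-l^2 + 2*l + 8)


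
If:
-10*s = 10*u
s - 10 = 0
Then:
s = 10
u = -10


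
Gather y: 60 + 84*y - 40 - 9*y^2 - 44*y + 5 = -9*y^2 + 40*y + 25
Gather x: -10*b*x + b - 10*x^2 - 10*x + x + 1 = b - 10*x^2 + x*(-10*b - 9) + 1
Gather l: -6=-6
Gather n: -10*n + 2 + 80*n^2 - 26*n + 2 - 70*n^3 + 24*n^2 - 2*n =-70*n^3 + 104*n^2 - 38*n + 4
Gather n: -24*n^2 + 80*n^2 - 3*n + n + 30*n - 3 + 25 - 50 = 56*n^2 + 28*n - 28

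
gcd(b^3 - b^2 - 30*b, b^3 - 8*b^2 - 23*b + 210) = b^2 - b - 30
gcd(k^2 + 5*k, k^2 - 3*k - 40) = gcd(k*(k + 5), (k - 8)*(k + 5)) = k + 5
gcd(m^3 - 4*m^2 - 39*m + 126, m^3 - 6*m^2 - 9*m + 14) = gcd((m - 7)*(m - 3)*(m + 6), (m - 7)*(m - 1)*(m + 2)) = m - 7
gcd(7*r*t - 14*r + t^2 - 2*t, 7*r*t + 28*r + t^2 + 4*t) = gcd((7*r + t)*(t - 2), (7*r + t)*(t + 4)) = 7*r + t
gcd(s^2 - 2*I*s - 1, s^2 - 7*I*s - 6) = s - I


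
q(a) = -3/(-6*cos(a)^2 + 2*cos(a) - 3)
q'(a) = -3*(-12*sin(a)*cos(a) + 2*sin(a))/(-6*cos(a)^2 + 2*cos(a) - 3)^2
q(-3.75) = 0.35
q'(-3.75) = -0.27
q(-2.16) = 0.50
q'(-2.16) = 0.61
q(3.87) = 0.38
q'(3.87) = 0.36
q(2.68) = 0.31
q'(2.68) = -0.18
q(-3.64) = 0.32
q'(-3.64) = -0.20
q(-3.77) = 0.35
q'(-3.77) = -0.28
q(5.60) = 0.59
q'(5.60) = -0.54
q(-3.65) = 0.32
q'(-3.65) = -0.21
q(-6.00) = 0.45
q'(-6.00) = 0.18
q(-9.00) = 0.31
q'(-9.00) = 0.17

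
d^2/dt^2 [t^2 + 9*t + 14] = 2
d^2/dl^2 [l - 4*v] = 0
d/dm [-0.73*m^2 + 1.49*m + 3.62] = 1.49 - 1.46*m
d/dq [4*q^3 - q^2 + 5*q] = 12*q^2 - 2*q + 5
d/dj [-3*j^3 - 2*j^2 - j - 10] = -9*j^2 - 4*j - 1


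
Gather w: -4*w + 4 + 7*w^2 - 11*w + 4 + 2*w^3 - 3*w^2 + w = 2*w^3 + 4*w^2 - 14*w + 8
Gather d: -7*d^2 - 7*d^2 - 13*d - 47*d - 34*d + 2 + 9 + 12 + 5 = -14*d^2 - 94*d + 28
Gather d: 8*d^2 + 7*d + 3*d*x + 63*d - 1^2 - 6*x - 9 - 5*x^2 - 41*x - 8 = 8*d^2 + d*(3*x + 70) - 5*x^2 - 47*x - 18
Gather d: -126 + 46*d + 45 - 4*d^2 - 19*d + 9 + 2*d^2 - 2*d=-2*d^2 + 25*d - 72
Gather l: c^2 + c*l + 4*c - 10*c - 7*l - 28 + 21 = c^2 - 6*c + l*(c - 7) - 7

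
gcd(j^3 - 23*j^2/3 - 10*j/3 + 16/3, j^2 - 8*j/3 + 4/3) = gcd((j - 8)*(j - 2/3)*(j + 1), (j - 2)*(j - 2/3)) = j - 2/3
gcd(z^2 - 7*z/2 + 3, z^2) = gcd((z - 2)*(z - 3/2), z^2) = 1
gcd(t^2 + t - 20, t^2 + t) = 1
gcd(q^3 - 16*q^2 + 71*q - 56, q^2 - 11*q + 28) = q - 7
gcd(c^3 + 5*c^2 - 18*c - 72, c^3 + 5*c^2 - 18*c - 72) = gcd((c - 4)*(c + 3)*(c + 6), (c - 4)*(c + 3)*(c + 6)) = c^3 + 5*c^2 - 18*c - 72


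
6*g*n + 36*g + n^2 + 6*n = (6*g + n)*(n + 6)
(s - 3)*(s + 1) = s^2 - 2*s - 3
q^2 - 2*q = q*(q - 2)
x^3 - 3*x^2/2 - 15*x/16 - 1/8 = (x - 2)*(x + 1/4)^2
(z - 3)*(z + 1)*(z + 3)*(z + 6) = z^4 + 7*z^3 - 3*z^2 - 63*z - 54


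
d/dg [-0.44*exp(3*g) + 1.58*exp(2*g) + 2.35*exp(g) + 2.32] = (-1.32*exp(2*g) + 3.16*exp(g) + 2.35)*exp(g)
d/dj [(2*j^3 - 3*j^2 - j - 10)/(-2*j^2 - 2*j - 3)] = (-4*j^4 - 8*j^3 - 14*j^2 - 22*j - 17)/(4*j^4 + 8*j^3 + 16*j^2 + 12*j + 9)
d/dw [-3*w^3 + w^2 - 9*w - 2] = -9*w^2 + 2*w - 9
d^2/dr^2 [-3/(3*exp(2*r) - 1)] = (-108*exp(2*r) - 36)*exp(2*r)/(3*exp(2*r) - 1)^3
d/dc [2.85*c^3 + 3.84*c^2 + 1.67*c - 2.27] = 8.55*c^2 + 7.68*c + 1.67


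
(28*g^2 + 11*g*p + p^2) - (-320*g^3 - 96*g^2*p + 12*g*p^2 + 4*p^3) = 320*g^3 + 96*g^2*p + 28*g^2 - 12*g*p^2 + 11*g*p - 4*p^3 + p^2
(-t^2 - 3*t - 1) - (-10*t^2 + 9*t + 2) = 9*t^2 - 12*t - 3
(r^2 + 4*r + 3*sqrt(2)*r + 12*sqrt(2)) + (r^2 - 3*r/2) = 2*r^2 + 5*r/2 + 3*sqrt(2)*r + 12*sqrt(2)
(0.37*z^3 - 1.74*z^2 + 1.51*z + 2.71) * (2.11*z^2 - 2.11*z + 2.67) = 0.7807*z^5 - 4.4521*z^4 + 7.8454*z^3 - 2.1138*z^2 - 1.6864*z + 7.2357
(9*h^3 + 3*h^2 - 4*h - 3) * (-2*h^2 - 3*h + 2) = -18*h^5 - 33*h^4 + 17*h^3 + 24*h^2 + h - 6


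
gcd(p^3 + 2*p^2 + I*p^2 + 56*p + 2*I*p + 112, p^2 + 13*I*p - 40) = p + 8*I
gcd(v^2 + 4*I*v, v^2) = v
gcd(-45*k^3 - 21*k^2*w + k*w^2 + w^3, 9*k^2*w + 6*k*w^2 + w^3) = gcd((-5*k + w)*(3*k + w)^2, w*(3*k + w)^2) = 9*k^2 + 6*k*w + w^2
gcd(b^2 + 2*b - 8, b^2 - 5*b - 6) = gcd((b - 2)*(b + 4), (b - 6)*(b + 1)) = 1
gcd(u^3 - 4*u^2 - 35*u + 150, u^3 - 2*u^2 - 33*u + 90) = u^2 + u - 30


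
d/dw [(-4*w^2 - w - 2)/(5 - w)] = (4*w^2 - 40*w - 7)/(w^2 - 10*w + 25)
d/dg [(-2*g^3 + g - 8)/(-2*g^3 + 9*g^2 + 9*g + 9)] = (-18*g^4 - 32*g^3 - 111*g^2 + 144*g + 81)/(4*g^6 - 36*g^5 + 45*g^4 + 126*g^3 + 243*g^2 + 162*g + 81)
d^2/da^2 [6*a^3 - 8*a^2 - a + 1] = 36*a - 16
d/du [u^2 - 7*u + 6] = 2*u - 7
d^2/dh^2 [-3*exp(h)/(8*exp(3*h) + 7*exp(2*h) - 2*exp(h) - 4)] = (-768*exp(6*h) - 504*exp(5*h) - 339*exp(4*h) - 1290*exp(3*h) - 504*exp(2*h) + 24*exp(h) - 48)*exp(h)/(512*exp(9*h) + 1344*exp(8*h) + 792*exp(7*h) - 1097*exp(6*h) - 1542*exp(5*h) - 120*exp(4*h) + 712*exp(3*h) + 288*exp(2*h) - 96*exp(h) - 64)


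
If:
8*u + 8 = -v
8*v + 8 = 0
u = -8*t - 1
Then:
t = -1/64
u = -7/8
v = -1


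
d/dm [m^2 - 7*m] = 2*m - 7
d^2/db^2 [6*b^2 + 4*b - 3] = 12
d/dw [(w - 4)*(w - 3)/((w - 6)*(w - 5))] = 2*(-2*w^2 + 18*w - 39)/(w^4 - 22*w^3 + 181*w^2 - 660*w + 900)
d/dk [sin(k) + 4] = cos(k)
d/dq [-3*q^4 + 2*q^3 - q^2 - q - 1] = -12*q^3 + 6*q^2 - 2*q - 1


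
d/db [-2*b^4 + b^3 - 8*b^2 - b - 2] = -8*b^3 + 3*b^2 - 16*b - 1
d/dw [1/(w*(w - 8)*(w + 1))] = (-w*(w - 8) - w*(w + 1) - (w - 8)*(w + 1))/(w^2*(w - 8)^2*(w + 1)^2)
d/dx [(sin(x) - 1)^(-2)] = -2*cos(x)/(sin(x) - 1)^3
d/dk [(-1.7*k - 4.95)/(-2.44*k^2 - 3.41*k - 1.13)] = (4.148*k^2 + 5.797*k - (1.7*k + 4.95)*(4.88*k + 3.41) + 1.921)/(2.44*k^2 + 3.41*k + 1.13)^2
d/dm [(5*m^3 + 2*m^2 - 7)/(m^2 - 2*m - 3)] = (5*m^4 - 20*m^3 - 49*m^2 + 2*m - 14)/(m^4 - 4*m^3 - 2*m^2 + 12*m + 9)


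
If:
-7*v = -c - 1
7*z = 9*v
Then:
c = 49*z/9 - 1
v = 7*z/9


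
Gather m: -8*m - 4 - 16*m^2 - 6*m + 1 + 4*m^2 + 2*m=-12*m^2 - 12*m - 3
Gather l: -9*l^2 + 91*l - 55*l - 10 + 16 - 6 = -9*l^2 + 36*l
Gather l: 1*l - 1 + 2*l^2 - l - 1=2*l^2 - 2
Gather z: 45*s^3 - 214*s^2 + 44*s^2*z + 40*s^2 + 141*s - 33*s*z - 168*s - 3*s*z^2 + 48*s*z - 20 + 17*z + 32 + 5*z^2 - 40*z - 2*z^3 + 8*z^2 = 45*s^3 - 174*s^2 - 27*s - 2*z^3 + z^2*(13 - 3*s) + z*(44*s^2 + 15*s - 23) + 12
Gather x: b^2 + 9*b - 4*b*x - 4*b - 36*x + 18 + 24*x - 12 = b^2 + 5*b + x*(-4*b - 12) + 6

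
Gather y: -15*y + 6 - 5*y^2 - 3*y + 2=-5*y^2 - 18*y + 8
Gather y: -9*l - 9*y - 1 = -9*l - 9*y - 1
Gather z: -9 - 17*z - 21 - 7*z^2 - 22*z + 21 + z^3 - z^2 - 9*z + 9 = z^3 - 8*z^2 - 48*z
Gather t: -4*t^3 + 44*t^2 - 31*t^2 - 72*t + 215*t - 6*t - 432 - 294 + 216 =-4*t^3 + 13*t^2 + 137*t - 510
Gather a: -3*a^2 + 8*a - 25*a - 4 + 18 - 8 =-3*a^2 - 17*a + 6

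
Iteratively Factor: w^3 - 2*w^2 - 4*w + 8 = (w + 2)*(w^2 - 4*w + 4) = (w - 2)*(w + 2)*(w - 2)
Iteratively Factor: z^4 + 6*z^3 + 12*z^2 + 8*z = (z + 2)*(z^3 + 4*z^2 + 4*z) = (z + 2)^2*(z^2 + 2*z) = z*(z + 2)^2*(z + 2)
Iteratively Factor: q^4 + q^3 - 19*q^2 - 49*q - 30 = (q - 5)*(q^3 + 6*q^2 + 11*q + 6) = (q - 5)*(q + 1)*(q^2 + 5*q + 6) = (q - 5)*(q + 1)*(q + 2)*(q + 3)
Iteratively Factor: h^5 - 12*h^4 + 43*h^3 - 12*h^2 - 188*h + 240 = (h - 3)*(h^4 - 9*h^3 + 16*h^2 + 36*h - 80) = (h - 4)*(h - 3)*(h^3 - 5*h^2 - 4*h + 20) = (h - 4)*(h - 3)*(h + 2)*(h^2 - 7*h + 10) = (h - 4)*(h - 3)*(h - 2)*(h + 2)*(h - 5)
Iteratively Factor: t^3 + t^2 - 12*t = (t + 4)*(t^2 - 3*t) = (t - 3)*(t + 4)*(t)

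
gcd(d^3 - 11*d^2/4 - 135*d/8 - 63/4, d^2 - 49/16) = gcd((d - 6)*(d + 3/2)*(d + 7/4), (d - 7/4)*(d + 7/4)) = d + 7/4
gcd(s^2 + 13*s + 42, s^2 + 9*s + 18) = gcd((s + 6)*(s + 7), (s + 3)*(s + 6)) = s + 6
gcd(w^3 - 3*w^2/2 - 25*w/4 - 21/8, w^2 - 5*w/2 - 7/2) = w - 7/2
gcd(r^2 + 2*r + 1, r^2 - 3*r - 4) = r + 1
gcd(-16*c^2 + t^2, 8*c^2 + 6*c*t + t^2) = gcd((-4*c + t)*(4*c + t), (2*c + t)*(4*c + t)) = 4*c + t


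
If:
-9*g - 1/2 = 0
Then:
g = -1/18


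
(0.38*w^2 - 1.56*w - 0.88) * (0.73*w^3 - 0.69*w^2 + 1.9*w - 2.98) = 0.2774*w^5 - 1.401*w^4 + 1.156*w^3 - 3.4892*w^2 + 2.9768*w + 2.6224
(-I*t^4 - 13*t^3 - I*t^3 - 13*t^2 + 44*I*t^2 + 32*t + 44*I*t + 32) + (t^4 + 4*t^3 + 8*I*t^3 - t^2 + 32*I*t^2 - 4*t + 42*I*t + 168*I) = t^4 - I*t^4 - 9*t^3 + 7*I*t^3 - 14*t^2 + 76*I*t^2 + 28*t + 86*I*t + 32 + 168*I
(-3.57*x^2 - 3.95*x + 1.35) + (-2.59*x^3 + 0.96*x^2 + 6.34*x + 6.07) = -2.59*x^3 - 2.61*x^2 + 2.39*x + 7.42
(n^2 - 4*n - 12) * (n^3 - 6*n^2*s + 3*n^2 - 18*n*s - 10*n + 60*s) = n^5 - 6*n^4*s - n^4 + 6*n^3*s - 34*n^3 + 204*n^2*s + 4*n^2 - 24*n*s + 120*n - 720*s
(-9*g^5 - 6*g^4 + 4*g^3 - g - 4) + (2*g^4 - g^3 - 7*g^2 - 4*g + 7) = -9*g^5 - 4*g^4 + 3*g^3 - 7*g^2 - 5*g + 3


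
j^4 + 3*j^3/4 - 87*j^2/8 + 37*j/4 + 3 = (j - 2)*(j - 3/2)*(j + 1/4)*(j + 4)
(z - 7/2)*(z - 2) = z^2 - 11*z/2 + 7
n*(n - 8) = n^2 - 8*n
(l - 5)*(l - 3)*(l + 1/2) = l^3 - 15*l^2/2 + 11*l + 15/2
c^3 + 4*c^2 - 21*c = c*(c - 3)*(c + 7)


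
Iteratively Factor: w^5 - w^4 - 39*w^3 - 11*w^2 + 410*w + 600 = (w + 3)*(w^4 - 4*w^3 - 27*w^2 + 70*w + 200) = (w - 5)*(w + 3)*(w^3 + w^2 - 22*w - 40) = (w - 5)*(w + 2)*(w + 3)*(w^2 - w - 20) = (w - 5)*(w + 2)*(w + 3)*(w + 4)*(w - 5)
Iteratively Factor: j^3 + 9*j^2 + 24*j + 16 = (j + 4)*(j^2 + 5*j + 4) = (j + 1)*(j + 4)*(j + 4)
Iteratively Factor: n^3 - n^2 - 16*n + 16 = (n + 4)*(n^2 - 5*n + 4) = (n - 4)*(n + 4)*(n - 1)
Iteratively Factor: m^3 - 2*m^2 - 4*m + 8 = (m + 2)*(m^2 - 4*m + 4) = (m - 2)*(m + 2)*(m - 2)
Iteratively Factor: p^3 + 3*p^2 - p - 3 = (p + 1)*(p^2 + 2*p - 3) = (p - 1)*(p + 1)*(p + 3)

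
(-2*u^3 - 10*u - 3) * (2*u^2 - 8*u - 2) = -4*u^5 + 16*u^4 - 16*u^3 + 74*u^2 + 44*u + 6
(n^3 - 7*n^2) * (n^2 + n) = n^5 - 6*n^4 - 7*n^3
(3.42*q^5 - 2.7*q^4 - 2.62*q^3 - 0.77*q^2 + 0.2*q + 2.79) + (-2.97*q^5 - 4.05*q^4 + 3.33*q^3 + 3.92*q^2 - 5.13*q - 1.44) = 0.45*q^5 - 6.75*q^4 + 0.71*q^3 + 3.15*q^2 - 4.93*q + 1.35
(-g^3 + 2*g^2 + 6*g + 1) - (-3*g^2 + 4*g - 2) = -g^3 + 5*g^2 + 2*g + 3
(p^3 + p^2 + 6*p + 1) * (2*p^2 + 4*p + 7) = 2*p^5 + 6*p^4 + 23*p^3 + 33*p^2 + 46*p + 7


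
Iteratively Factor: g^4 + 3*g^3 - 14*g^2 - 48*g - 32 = (g + 4)*(g^3 - g^2 - 10*g - 8) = (g - 4)*(g + 4)*(g^2 + 3*g + 2) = (g - 4)*(g + 1)*(g + 4)*(g + 2)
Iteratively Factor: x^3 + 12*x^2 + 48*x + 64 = (x + 4)*(x^2 + 8*x + 16) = (x + 4)^2*(x + 4)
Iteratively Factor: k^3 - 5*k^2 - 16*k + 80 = (k - 5)*(k^2 - 16) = (k - 5)*(k + 4)*(k - 4)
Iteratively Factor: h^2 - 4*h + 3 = (h - 1)*(h - 3)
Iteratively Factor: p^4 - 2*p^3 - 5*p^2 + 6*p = (p)*(p^3 - 2*p^2 - 5*p + 6) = p*(p + 2)*(p^2 - 4*p + 3) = p*(p - 1)*(p + 2)*(p - 3)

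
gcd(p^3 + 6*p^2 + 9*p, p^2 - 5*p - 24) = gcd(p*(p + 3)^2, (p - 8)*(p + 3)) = p + 3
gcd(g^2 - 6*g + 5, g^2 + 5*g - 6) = g - 1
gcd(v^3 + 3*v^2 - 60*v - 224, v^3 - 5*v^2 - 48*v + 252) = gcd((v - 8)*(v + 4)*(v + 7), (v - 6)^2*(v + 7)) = v + 7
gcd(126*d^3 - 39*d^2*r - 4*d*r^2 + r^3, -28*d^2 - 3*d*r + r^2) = -7*d + r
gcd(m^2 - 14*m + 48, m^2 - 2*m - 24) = m - 6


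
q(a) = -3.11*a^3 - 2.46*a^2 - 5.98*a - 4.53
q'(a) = -9.33*a^2 - 4.92*a - 5.98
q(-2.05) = 24.18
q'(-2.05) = -35.10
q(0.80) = -12.48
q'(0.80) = -15.89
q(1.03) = -16.70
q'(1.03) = -20.95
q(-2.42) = 39.61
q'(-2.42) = -48.71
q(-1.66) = 12.84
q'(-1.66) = -23.52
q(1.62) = -33.90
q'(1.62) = -38.44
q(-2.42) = 39.61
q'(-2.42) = -48.71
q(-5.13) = 381.28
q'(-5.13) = -226.28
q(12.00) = -5804.61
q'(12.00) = -1408.54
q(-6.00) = 614.55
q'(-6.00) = -312.34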